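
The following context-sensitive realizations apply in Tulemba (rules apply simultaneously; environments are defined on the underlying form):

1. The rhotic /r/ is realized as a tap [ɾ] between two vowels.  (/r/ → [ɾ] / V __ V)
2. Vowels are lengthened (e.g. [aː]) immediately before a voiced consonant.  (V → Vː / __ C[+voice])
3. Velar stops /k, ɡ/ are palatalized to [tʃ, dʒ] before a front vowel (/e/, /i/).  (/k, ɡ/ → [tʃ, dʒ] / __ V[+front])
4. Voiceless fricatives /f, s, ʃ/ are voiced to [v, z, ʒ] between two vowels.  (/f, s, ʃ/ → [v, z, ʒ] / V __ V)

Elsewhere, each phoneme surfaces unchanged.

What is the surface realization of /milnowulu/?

[miːlnoːwuːlu]

/i/ meets the environment for rule 2 (before a voiced consonant) → [iː].
/o/ (between /n/ and /w/) occurs before a voiced consonant → [oː] by rule 2.
/u/ — between /w/ and /l/, before a voiced consonant — surfaces as [uː] (rule 2).
/u/ (word-final): rule 2 targets it, but not before a voiced consonant → unchanged [u].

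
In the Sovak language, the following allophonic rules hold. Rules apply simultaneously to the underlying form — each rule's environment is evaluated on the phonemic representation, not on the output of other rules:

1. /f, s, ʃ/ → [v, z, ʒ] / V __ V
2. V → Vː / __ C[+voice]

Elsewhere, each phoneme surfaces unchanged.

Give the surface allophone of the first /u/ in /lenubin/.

[uː]

Rule 2 applies to /u/ (between /n/ and /b/: before a voiced consonant) → [uː].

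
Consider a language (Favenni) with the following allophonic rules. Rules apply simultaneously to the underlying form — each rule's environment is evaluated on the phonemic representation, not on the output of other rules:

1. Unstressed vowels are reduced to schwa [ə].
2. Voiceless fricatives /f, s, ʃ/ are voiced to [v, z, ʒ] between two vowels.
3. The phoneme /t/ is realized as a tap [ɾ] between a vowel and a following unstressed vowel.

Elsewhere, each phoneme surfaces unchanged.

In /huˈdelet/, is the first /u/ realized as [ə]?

Yes

/u/ meets the environment for rule 1 (in an unstressed syllable) → [ə].
The actual realization is [ə], which matches [ə].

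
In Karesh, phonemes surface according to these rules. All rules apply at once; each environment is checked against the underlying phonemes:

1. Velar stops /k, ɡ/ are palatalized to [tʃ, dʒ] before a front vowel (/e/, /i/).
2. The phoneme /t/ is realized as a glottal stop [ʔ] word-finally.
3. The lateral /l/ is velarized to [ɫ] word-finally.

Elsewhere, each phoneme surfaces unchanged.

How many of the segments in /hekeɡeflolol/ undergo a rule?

3

Segments that undergo a rule: /k/ → [tʃ] (rule 1); /ɡ/ → [dʒ] (rule 1); /l/ → [ɫ] (rule 3).
All other segments surface unchanged.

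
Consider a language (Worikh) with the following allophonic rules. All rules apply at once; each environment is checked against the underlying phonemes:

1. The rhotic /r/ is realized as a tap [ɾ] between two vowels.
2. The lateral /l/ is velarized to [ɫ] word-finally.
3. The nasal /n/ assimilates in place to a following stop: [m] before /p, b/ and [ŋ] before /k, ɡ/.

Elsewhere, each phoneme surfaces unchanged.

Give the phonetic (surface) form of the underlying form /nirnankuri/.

/n/ — word-initial; rule 3 does not apply here → [n].
/i/ — not in any rule's target class → [i].
/r/ (between /i/ and /n/) is in the target of rule 1 but the environment (between two vowels) is not met → [r].
/n/ (between /r/ and /a/) is in the target of rule 3 but the environment (before a labial or velar stop) is not met → [n].
/a/ — not in any rule's target class → [a].
/n/ meets the environment for rule 3 (before a labial or velar stop) → [ŋ].
/k/ — not in any rule's target class → [k].
/u/ — not in any rule's target class → [u].
/r/ — between /u/ and /i/, between two vowels — surfaces as [ɾ] (rule 1).
/i/ (word-final) is unaffected → [i].

[nirnaŋkuɾi]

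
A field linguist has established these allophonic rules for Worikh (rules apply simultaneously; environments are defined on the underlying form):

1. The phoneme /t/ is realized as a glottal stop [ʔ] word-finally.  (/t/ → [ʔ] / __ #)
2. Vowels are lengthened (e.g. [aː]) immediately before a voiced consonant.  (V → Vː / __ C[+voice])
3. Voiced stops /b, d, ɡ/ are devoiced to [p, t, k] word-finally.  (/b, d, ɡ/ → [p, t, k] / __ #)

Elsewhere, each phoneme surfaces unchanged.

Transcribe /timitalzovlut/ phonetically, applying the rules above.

/t/ (word-initial) is in the target of rule 1 but the environment (word-finally) is not met → [t].
/i/ — between /t/ and /m/, before a voiced consonant — surfaces as [iː] (rule 2).
/i/ — between /m/ and /t/; rule 2 does not apply here → [i].
/t/ — between /i/ and /a/; rule 1 does not apply here → [t].
Rule 2 applies to /a/ (between /t/ and /l/: before a voiced consonant) → [aː].
/o/ meets the environment for rule 2 (before a voiced consonant) → [oː].
/u/ (between /l/ and /t/) fails the environment for rule 2, so it stays [u].
/t/ meets the environment for rule 1 (word-finally) → [ʔ].

[tiːmitaːlzoːvluʔ]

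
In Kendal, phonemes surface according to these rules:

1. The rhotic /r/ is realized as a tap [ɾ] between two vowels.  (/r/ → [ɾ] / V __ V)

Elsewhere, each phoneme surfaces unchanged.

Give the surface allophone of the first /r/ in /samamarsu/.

[r]

/r/ — between /a/ and /s/; rule 1 does not apply here → [r].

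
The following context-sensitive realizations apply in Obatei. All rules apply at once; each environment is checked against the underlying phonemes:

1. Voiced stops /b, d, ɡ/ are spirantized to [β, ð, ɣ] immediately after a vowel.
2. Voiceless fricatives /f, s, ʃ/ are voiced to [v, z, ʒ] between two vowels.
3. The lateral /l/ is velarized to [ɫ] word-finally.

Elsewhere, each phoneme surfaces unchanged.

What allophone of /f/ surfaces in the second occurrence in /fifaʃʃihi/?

[v]

/f/ (between /i/ and /a/) occurs between two vowels → [v] by rule 2.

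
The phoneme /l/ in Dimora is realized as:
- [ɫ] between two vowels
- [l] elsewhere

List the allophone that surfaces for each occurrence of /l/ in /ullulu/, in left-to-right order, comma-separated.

Occurrence 1 (position 2): no conditioning environment matches → elsewhere allophone [l].
Occurrence 2 (position 3): no conditioning environment matches → elsewhere allophone [l].
Occurrence 3 (position 5): between two vowels → [ɫ].

[l], [l], [ɫ]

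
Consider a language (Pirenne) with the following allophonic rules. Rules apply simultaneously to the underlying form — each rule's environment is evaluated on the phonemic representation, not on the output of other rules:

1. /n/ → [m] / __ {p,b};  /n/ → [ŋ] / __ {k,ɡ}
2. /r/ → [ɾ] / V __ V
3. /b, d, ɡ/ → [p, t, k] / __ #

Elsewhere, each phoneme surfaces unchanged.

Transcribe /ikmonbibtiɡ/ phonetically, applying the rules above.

/i/ stays [i].
/k/ (between /i/ and /m/) is unaffected → [k].
/m/ — not in any rule's target class → [m].
/o/ stays [o].
/n/ (between /o/ and /b/): before a labial or velar stop, so rule 1 applies → [m].
/b/ (between /n/ and /i/) is in the target of rule 3 but the environment (word-finally) is not met → [b].
/i/ (between /b/ and /b/) is unaffected → [i].
/b/ (between /i/ and /t/) is in the target of rule 3 but the environment (word-finally) is not met → [b].
/t/ (between /b/ and /i/) is unaffected → [t].
/i/ stays [i].
Rule 3 applies to /ɡ/ (word-final: word-finally) → [k].

[ikmombibtik]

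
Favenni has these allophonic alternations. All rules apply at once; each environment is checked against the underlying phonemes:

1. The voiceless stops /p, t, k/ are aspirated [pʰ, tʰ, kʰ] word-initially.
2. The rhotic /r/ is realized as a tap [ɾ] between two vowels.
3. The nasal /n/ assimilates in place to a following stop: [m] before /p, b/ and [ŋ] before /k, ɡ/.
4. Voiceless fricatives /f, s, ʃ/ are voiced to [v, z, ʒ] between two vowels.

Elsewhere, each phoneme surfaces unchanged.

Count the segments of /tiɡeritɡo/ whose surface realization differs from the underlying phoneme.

2

Segments that undergo a rule: /t/ → [tʰ] (rule 1); /r/ → [ɾ] (rule 2).
All other segments surface unchanged.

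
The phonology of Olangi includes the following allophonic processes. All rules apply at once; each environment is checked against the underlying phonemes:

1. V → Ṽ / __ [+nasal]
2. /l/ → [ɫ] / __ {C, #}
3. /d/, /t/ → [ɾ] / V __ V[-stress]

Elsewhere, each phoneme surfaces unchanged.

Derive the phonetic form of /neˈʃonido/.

[neˈʃõniɾo]

/n/ (word-initial): no rule targets it → [n].
/e/ (between /n/ and /ʃ/): rule 1 targets it, but not before a nasal consonant → unchanged [e].
/ʃ/ stays [ʃ].
Rule 1 applies to /o/ (between /ʃ/ and /n/: before a nasal consonant) → [õ].
/n/ (between /o/ and /i/) is unaffected → [n].
/i/ (between /n/ and /d/) fails the environment for rule 1, so it stays [i].
/d/ (between /i/ and /o/): between a vowel and a following unstressed vowel, so rule 3 applies → [ɾ].
/o/ (word-final) is in the target of rule 1 but the environment (before a nasal consonant) is not met → [o].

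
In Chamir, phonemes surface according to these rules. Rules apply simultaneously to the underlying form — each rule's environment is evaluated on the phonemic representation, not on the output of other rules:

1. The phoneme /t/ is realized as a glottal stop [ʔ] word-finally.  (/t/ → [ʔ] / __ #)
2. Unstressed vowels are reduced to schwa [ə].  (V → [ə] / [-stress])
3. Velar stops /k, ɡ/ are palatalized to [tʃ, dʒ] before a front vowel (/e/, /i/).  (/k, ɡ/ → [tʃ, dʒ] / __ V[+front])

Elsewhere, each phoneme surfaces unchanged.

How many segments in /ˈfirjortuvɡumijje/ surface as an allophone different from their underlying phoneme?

Segments that undergo a rule: /o/ → [ə] (rule 2); /u/ → [ə] (rule 2); /u/ → [ə] (rule 2); /i/ → [ə] (rule 2); /e/ → [ə] (rule 2).
All other segments surface unchanged.

5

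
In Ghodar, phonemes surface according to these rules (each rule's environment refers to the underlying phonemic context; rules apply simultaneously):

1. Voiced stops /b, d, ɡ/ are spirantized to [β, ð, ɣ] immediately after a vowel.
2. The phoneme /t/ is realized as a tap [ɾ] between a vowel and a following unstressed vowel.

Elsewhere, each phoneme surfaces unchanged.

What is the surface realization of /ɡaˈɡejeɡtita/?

/ɡ/ — word-initial; rule 1 does not apply here → [ɡ].
/ɡ/ (between /a/ and /e/) occurs immediately after a vowel → [ɣ] by rule 1.
/ɡ/ meets the environment for rule 1 (immediately after a vowel) → [ɣ].
/t/ (between /ɡ/ and /i/) is in the target of rule 2 but the environment (between a vowel and a following unstressed vowel) is not met → [t].
/t/ (between /i/ and /a/): between a vowel and a following unstressed vowel, so rule 2 applies → [ɾ].

[ɡaˈɣejeɣtiɾa]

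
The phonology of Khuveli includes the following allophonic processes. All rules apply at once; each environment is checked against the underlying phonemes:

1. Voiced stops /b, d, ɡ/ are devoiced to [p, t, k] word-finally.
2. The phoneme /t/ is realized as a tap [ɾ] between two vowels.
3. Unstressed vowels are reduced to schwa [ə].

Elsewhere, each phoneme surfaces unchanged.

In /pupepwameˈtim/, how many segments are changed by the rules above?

Segments that undergo a rule: /u/ → [ə] (rule 3); /e/ → [ə] (rule 3); /a/ → [ə] (rule 3); /e/ → [ə] (rule 3); /t/ → [ɾ] (rule 2).
All other segments surface unchanged.

5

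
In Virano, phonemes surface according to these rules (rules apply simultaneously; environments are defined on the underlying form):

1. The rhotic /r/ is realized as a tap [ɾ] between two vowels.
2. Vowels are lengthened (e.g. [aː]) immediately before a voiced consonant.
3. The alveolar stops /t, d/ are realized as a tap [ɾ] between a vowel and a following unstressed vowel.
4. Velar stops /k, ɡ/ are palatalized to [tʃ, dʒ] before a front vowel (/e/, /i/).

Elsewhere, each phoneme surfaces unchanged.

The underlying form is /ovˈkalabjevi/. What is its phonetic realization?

/o/ meets the environment for rule 2 (before a voiced consonant) → [oː].
/v/ (between /o/ and /k/): no rule targets it → [v].
/k/ (between /v/ and /a/) fails the environment for rule 4, so it stays [k].
/a/ (between /k/ and /l/): before a voiced consonant, so rule 2 applies → [aː].
/l/ (between /a/ and /a/): no rule targets it → [l].
/a/ meets the environment for rule 2 (before a voiced consonant) → [aː].
/b/ (between /a/ and /j/): no rule targets it → [b].
/j/ (between /b/ and /e/) is unaffected → [j].
Rule 2 applies to /e/ (between /j/ and /v/: before a voiced consonant) → [eː].
/v/ (between /e/ and /i/) is unaffected → [v].
/i/ (word-final): rule 2 targets it, but not before a voiced consonant → unchanged [i].

[oːvˈkaːlaːbjeːvi]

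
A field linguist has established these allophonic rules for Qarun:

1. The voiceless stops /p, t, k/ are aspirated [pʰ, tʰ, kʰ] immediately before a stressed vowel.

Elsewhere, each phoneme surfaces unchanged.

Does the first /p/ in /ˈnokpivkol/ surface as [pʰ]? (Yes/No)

No

/p/ (between /k/ and /i/) is in the target of rule 1 but the environment (immediately before a stressed vowel) is not met → [p].
The actual realization is [p], not [pʰ].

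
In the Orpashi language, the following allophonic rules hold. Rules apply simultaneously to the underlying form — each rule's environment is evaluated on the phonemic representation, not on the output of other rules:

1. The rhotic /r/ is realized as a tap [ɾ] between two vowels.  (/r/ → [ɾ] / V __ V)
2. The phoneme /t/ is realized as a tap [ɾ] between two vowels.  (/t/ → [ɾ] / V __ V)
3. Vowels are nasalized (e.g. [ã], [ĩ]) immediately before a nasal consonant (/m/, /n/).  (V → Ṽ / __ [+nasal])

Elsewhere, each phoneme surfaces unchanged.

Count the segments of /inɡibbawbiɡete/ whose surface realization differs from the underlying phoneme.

2

Segments that undergo a rule: /i/ → [ĩ] (rule 3); /t/ → [ɾ] (rule 2).
All other segments surface unchanged.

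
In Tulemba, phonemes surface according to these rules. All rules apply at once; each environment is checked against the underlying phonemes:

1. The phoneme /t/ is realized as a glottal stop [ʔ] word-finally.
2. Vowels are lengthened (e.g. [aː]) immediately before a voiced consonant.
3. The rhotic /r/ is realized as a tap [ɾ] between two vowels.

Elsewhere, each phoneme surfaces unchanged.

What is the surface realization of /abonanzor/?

[aːboːnaːnzoːr]

Rule 2 applies to /a/ (word-initial: before a voiced consonant) → [aː].
/b/ (between /a/ and /o/): no rule targets it → [b].
/o/ — between /b/ and /n/, before a voiced consonant — surfaces as [oː] (rule 2).
/n/ — not in any rule's target class → [n].
Rule 2 applies to /a/ (between /n/ and /n/: before a voiced consonant) → [aː].
/n/ — not in any rule's target class → [n].
/z/ — not in any rule's target class → [z].
/o/ meets the environment for rule 2 (before a voiced consonant) → [oː].
/r/ (word-final): rule 3 targets it, but not between two vowels → unchanged [r].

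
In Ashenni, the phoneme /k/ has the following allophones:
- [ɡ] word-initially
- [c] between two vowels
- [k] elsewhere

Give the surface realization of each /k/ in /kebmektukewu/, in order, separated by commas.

[ɡ], [k], [c]

Occurrence 1 (position 1): word-initially → [ɡ].
Occurrence 2 (position 6): no conditioning environment matches → elsewhere allophone [k].
Occurrence 3 (position 9): between two vowels → [c].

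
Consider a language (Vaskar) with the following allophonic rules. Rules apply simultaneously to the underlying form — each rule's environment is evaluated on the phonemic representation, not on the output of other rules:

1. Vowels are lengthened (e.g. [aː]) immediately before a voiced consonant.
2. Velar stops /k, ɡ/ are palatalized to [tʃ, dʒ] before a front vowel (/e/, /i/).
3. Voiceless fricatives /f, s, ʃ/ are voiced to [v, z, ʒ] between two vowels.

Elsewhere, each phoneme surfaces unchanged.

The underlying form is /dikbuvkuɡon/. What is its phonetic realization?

[dikbuːvkuːɡoːn]

/d/ stays [d].
/i/ (between /d/ and /k/): rule 1 targets it, but not before a voiced consonant → unchanged [i].
/k/ — between /i/ and /b/; rule 2 does not apply here → [k].
/b/ stays [b].
/u/ (between /b/ and /v/) occurs before a voiced consonant → [uː] by rule 1.
/v/ (between /u/ and /k/): no rule targets it → [v].
/k/ (between /v/ and /u/) fails the environment for rule 2, so it stays [k].
/u/ meets the environment for rule 1 (before a voiced consonant) → [uː].
/ɡ/ — between /u/ and /o/; rule 2 does not apply here → [ɡ].
/o/ — between /ɡ/ and /n/, before a voiced consonant — surfaces as [oː] (rule 1).
/n/ (word-final) is unaffected → [n].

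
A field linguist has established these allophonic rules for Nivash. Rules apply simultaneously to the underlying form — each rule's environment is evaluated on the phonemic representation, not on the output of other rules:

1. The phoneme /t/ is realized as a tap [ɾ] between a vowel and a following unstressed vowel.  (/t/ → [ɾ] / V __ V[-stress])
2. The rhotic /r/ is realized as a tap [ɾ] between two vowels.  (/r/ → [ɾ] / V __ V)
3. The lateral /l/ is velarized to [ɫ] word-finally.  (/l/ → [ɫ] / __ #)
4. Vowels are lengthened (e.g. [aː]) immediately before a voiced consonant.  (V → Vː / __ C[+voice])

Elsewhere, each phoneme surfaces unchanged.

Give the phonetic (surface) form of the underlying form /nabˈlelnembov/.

[naːbˈleːlneːmboːv]

/n/ (word-initial) is unaffected → [n].
/a/ (between /n/ and /b/) occurs before a voiced consonant → [aː] by rule 4.
/b/ — not in any rule's target class → [b].
/l/ (between /b/ and /e/): rule 3 targets it, but not word-finally → unchanged [l].
/e/ — between /l/ and /l/, before a voiced consonant — surfaces as [eː] (rule 4).
/l/ (between /e/ and /n/) fails the environment for rule 3, so it stays [l].
/n/ (between /l/ and /e/) is unaffected → [n].
/e/ (between /n/ and /m/) occurs before a voiced consonant → [eː] by rule 4.
/m/ (between /e/ and /b/): no rule targets it → [m].
/b/ (between /m/ and /o/): no rule targets it → [b].
/o/ (between /b/ and /v/): before a voiced consonant, so rule 4 applies → [oː].
/v/ (word-final) is unaffected → [v].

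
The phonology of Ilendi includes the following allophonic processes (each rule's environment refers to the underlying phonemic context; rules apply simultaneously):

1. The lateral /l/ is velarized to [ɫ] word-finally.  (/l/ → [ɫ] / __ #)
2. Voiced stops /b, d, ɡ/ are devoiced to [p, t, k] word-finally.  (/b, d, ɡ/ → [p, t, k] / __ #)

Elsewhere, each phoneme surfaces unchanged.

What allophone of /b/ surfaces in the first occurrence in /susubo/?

[b]

/b/ (between /u/ and /o/) fails the environment for rule 2, so it stays [b].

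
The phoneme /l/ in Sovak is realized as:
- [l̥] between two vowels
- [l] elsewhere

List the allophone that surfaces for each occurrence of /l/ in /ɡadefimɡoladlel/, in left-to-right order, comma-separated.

Occurrence 1 (position 10): between two vowels → [l̥].
Occurrence 2 (position 13): no conditioning environment matches → elsewhere allophone [l].
Occurrence 3 (position 15): no conditioning environment matches → elsewhere allophone [l].

[l̥], [l], [l]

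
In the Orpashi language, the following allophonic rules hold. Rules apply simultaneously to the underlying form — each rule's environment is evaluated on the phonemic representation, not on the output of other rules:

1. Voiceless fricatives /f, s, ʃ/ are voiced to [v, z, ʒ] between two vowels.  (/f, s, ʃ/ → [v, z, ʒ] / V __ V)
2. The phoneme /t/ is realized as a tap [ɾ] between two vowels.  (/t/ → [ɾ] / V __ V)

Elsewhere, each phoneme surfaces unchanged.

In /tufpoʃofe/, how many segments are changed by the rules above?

Segments that undergo a rule: /ʃ/ → [ʒ] (rule 1); /f/ → [v] (rule 1).
All other segments surface unchanged.

2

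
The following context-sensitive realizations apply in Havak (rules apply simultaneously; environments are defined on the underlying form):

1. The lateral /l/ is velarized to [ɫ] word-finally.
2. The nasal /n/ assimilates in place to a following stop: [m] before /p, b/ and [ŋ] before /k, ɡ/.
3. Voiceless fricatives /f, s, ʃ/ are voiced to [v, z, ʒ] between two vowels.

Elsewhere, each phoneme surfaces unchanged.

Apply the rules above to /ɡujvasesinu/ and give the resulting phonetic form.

/ɡ/ (word-initial) is unaffected → [ɡ].
/u/ (between /ɡ/ and /j/): no rule targets it → [u].
/j/ (between /u/ and /v/): no rule targets it → [j].
/v/ (between /j/ and /a/) is unaffected → [v].
/a/ — not in any rule's target class → [a].
/s/ (between /a/ and /e/) occurs between two vowels → [z] by rule 3.
/e/ stays [e].
/s/ — between /e/ and /i/, between two vowels — surfaces as [z] (rule 3).
/i/ stays [i].
/n/ (between /i/ and /u/) is in the target of rule 2 but the environment (before a labial or velar stop) is not met → [n].
/u/ stays [u].

[ɡujvazezinu]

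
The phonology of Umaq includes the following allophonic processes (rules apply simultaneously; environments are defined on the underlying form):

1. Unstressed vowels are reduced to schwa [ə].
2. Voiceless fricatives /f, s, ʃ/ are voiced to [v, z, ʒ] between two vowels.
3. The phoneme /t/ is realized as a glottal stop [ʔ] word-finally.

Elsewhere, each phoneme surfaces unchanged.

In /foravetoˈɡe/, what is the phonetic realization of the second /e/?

[e]

/e/ — word-final; rule 1 does not apply here → [e].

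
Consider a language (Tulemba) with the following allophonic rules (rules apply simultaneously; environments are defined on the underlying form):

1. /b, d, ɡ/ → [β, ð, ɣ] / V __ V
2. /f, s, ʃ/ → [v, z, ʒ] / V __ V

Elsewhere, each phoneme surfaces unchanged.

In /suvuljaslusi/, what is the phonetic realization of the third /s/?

Rule 2 applies to /s/ (between /u/ and /i/: between two vowels) → [z].

[z]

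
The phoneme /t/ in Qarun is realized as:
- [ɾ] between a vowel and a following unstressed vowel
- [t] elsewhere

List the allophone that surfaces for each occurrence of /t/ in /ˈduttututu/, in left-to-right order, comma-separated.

Occurrence 1 (position 3): no conditioning environment matches → elsewhere allophone [t].
Occurrence 2 (position 4): no conditioning environment matches → elsewhere allophone [t].
Occurrence 3 (position 6): between a vowel and a following unstressed vowel → [ɾ].
Occurrence 4 (position 8): between a vowel and a following unstressed vowel → [ɾ].

[t], [t], [ɾ], [ɾ]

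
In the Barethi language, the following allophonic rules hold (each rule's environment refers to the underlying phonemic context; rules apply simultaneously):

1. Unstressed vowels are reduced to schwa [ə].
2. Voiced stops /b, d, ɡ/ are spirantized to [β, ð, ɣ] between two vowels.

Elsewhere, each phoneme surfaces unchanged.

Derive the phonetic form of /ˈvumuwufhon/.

[ˈvuməwəfhən]

/v/ stays [v].
/u/ (between /v/ and /m/) is in the target of rule 1 but the environment (in an unstressed syllable) is not met → [u].
/m/ (between /u/ and /u/): no rule targets it → [m].
/u/ (between /m/ and /w/) occurs in an unstressed syllable → [ə] by rule 1.
/w/ — not in any rule's target class → [w].
/u/ meets the environment for rule 1 (in an unstressed syllable) → [ə].
/f/ (between /u/ and /h/) is unaffected → [f].
/h/ (between /f/ and /o/): no rule targets it → [h].
/o/ (between /h/ and /n/): in an unstressed syllable, so rule 1 applies → [ə].
/n/ (word-final): no rule targets it → [n].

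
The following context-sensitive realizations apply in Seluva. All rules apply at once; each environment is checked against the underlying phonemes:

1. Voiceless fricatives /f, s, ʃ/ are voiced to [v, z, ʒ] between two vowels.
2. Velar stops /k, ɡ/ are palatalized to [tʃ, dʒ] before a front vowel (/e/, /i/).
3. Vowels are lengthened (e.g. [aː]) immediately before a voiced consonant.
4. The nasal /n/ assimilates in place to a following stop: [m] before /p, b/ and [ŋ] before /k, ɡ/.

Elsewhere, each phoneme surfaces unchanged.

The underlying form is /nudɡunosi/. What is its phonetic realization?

[nuːdɡuːnozi]

/n/ — word-initial; rule 4 does not apply here → [n].
/u/ (between /n/ and /d/): before a voiced consonant, so rule 3 applies → [uː].
/d/ stays [d].
/ɡ/ — between /d/ and /u/; rule 2 does not apply here → [ɡ].
/u/ meets the environment for rule 3 (before a voiced consonant) → [uː].
/n/ (between /u/ and /o/) is in the target of rule 4 but the environment (before a labial or velar stop) is not met → [n].
/o/ — between /n/ and /s/; rule 3 does not apply here → [o].
Rule 1 applies to /s/ (between /o/ and /i/: between two vowels) → [z].
/i/ (word-final): rule 3 targets it, but not before a voiced consonant → unchanged [i].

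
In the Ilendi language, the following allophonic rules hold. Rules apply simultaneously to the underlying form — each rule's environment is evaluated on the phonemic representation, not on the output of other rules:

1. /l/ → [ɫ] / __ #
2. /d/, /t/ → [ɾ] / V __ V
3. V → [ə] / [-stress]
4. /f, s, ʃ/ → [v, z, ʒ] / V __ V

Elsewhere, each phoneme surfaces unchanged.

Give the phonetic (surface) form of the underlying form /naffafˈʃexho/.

[nəffəfˈʃexhə]

/n/ — not in any rule's target class → [n].
/a/ (between /n/ and /f/) occurs in an unstressed syllable → [ə] by rule 3.
/f/ (between /a/ and /f/) is in the target of rule 4 but the environment (between two vowels) is not met → [f].
/f/ (between /f/ and /a/) fails the environment for rule 4, so it stays [f].
/a/ (between /f/ and /f/) occurs in an unstressed syllable → [ə] by rule 3.
/f/ — between /a/ and /ʃ/; rule 4 does not apply here → [f].
/ʃ/ (between /f/ and /e/): rule 4 targets it, but not between two vowels → unchanged [ʃ].
/e/ (between /ʃ/ and /x/): rule 3 targets it, but not in an unstressed syllable → unchanged [e].
/x/ stays [x].
/h/ stays [h].
/o/ (word-final): in an unstressed syllable, so rule 3 applies → [ə].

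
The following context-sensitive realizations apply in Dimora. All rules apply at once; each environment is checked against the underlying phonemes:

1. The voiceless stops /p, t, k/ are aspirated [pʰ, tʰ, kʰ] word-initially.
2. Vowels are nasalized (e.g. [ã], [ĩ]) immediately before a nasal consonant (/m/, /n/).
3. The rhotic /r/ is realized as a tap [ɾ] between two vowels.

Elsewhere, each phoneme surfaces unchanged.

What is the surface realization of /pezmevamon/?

[pʰezmevãmõn]

/p/ — word-initial, word-initially — surfaces as [pʰ] (rule 1).
/e/ (between /p/ and /z/) is in the target of rule 2 but the environment (before a nasal consonant) is not met → [e].
/z/ (between /e/ and /m/) is unaffected → [z].
/m/ (between /z/ and /e/) is unaffected → [m].
/e/ — between /m/ and /v/; rule 2 does not apply here → [e].
/v/ — not in any rule's target class → [v].
Rule 2 applies to /a/ (between /v/ and /m/: before a nasal consonant) → [ã].
/m/ — not in any rule's target class → [m].
/o/ meets the environment for rule 2 (before a nasal consonant) → [õ].
/n/ (word-final) is unaffected → [n].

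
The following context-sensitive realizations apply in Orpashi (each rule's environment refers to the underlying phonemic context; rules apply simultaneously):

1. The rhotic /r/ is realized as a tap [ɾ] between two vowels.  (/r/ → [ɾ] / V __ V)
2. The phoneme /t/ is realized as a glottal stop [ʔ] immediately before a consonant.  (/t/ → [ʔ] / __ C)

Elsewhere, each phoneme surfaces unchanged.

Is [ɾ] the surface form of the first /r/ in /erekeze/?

Yes

/r/ (between /e/ and /e/): between two vowels, so rule 1 applies → [ɾ].
The actual realization is [ɾ], which matches [ɾ].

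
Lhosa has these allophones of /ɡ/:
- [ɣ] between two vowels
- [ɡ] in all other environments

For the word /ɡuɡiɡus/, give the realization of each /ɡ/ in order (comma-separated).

Occurrence 1 (position 1): no conditioning environment matches → elsewhere allophone [ɡ].
Occurrence 2 (position 3): between two vowels → [ɣ].
Occurrence 3 (position 5): between two vowels → [ɣ].

[ɡ], [ɣ], [ɣ]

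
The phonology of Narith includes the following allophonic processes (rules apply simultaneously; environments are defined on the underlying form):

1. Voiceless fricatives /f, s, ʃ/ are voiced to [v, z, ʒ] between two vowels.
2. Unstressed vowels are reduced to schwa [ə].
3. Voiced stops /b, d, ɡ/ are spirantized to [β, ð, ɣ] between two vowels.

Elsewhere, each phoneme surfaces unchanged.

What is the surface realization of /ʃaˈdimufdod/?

[ʃəˈðiməfdəd]

/ʃ/ (word-initial) fails the environment for rule 1, so it stays [ʃ].
/a/ meets the environment for rule 2 (in an unstressed syllable) → [ə].
/d/ meets the environment for rule 3 (between two vowels) → [ð].
/i/ — between /d/ and /m/; rule 2 does not apply here → [i].
Rule 2 applies to /u/ (between /m/ and /f/: in an unstressed syllable) → [ə].
/f/ (between /u/ and /d/): rule 1 targets it, but not between two vowels → unchanged [f].
/d/ (between /f/ and /o/) fails the environment for rule 3, so it stays [d].
Rule 2 applies to /o/ (between /d/ and /d/: in an unstressed syllable) → [ə].
/d/ (word-final) fails the environment for rule 3, so it stays [d].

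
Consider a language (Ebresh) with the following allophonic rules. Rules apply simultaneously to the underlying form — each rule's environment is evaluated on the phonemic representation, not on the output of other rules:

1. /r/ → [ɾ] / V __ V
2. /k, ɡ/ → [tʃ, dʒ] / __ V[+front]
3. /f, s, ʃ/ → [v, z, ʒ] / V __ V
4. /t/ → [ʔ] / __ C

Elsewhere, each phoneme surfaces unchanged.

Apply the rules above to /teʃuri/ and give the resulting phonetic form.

[teʒuɾi]

/t/ (word-initial): rule 4 targets it, but not immediately before a consonant → unchanged [t].
/e/ stays [e].
Rule 3 applies to /ʃ/ (between /e/ and /u/: between two vowels) → [ʒ].
/u/ stays [u].
Rule 1 applies to /r/ (between /u/ and /i/: between two vowels) → [ɾ].
/i/ (word-final) is unaffected → [i].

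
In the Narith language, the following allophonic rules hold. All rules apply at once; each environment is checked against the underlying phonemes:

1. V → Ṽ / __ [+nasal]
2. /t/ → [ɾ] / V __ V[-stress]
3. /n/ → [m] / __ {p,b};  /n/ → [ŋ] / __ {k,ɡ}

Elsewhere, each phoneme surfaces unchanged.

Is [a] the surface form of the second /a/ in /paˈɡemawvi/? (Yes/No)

Yes

/a/ (between /m/ and /w/): rule 1 targets it, but not before a nasal consonant → unchanged [a].
The actual realization is [a], which matches [a].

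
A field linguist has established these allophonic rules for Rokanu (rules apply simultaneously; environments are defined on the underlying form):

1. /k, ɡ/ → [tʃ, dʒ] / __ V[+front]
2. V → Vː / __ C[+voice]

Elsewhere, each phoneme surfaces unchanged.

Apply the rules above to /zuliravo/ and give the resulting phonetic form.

[zuːliːraːvo]

/z/ (word-initial) is unaffected → [z].
/u/ meets the environment for rule 2 (before a voiced consonant) → [uː].
/l/ — not in any rule's target class → [l].
/i/ — between /l/ and /r/, before a voiced consonant — surfaces as [iː] (rule 2).
/r/ (between /i/ and /a/): no rule targets it → [r].
/a/ meets the environment for rule 2 (before a voiced consonant) → [aː].
/v/ (between /a/ and /o/): no rule targets it → [v].
/o/ (word-final) fails the environment for rule 2, so it stays [o].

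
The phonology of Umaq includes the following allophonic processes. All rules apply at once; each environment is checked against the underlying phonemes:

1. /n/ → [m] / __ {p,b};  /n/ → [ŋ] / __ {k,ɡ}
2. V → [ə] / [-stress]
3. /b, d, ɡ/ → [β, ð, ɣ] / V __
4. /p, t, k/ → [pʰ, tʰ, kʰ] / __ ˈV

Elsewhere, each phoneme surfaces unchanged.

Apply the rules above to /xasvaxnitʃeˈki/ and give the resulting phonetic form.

[xəsvəxnətʃəˈkʰi]

/x/ (word-initial) is unaffected → [x].
/a/ (between /x/ and /s/): in an unstressed syllable, so rule 2 applies → [ə].
/s/ — not in any rule's target class → [s].
/v/ — not in any rule's target class → [v].
/a/ (between /v/ and /x/): in an unstressed syllable, so rule 2 applies → [ə].
/x/ — not in any rule's target class → [x].
/n/ — between /x/ and /i/; rule 1 does not apply here → [n].
Rule 2 applies to /i/ (between /n/ and /t/: in an unstressed syllable) → [ə].
/t/ (between /i/ and /ʃ/) is in the target of rule 4 but the environment (immediately before a stressed vowel) is not met → [t].
/ʃ/ (between /t/ and /e/) is unaffected → [ʃ].
/e/ — between /ʃ/ and /k/, in an unstressed syllable — surfaces as [ə] (rule 2).
/k/ (between /e/ and /i/): immediately before a stressed vowel, so rule 4 applies → [kʰ].
/i/ — word-final; rule 2 does not apply here → [i].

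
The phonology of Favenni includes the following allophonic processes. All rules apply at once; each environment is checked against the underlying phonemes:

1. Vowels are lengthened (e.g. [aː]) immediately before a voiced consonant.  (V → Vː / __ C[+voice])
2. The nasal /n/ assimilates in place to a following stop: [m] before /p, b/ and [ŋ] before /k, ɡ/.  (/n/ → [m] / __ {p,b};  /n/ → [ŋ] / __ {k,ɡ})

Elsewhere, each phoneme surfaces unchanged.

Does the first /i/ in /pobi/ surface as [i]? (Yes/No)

Yes

/i/ (word-final): rule 1 targets it, but not before a voiced consonant → unchanged [i].
The actual realization is [i], which matches [i].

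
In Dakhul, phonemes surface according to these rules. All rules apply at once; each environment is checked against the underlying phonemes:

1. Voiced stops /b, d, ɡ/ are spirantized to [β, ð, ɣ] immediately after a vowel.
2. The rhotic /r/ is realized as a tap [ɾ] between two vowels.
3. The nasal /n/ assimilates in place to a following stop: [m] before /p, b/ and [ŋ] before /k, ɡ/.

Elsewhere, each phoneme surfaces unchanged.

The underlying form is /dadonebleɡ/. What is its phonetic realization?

[daðoneβleɣ]

/d/ (word-initial) is in the target of rule 1 but the environment (immediately after a vowel) is not met → [d].
/a/ (between /d/ and /d/) is unaffected → [a].
/d/ meets the environment for rule 1 (immediately after a vowel) → [ð].
/o/ (between /d/ and /n/) is unaffected → [o].
/n/ (between /o/ and /e/) is in the target of rule 3 but the environment (before a labial or velar stop) is not met → [n].
/e/ stays [e].
Rule 1 applies to /b/ (between /e/ and /l/: immediately after a vowel) → [β].
/l/ — not in any rule's target class → [l].
/e/ (between /l/ and /ɡ/): no rule targets it → [e].
Rule 1 applies to /ɡ/ (word-final: immediately after a vowel) → [ɣ].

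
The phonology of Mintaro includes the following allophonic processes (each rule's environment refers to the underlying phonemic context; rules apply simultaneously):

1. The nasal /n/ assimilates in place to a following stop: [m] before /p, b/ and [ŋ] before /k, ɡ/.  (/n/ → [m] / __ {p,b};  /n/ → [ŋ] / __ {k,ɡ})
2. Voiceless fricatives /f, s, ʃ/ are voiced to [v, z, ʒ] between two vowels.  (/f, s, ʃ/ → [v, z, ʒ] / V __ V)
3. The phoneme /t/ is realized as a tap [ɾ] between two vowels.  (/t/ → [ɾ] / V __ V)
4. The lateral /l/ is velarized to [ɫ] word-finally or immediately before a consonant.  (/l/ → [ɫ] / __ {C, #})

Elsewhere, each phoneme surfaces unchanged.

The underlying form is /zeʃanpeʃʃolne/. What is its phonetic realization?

/z/ (word-initial): no rule targets it → [z].
/e/ (between /z/ and /ʃ/) is unaffected → [e].
/ʃ/ meets the environment for rule 2 (between two vowels) → [ʒ].
/a/ (between /ʃ/ and /n/): no rule targets it → [a].
/n/ meets the environment for rule 1 (before a labial or velar stop) → [m].
/p/ (between /n/ and /e/): no rule targets it → [p].
/e/ stays [e].
/ʃ/ (between /e/ and /ʃ/) is in the target of rule 2 but the environment (between two vowels) is not met → [ʃ].
/ʃ/ (between /ʃ/ and /o/) fails the environment for rule 2, so it stays [ʃ].
/o/ (between /ʃ/ and /l/): no rule targets it → [o].
/l/ — between /o/ and /n/, word-finally or immediately before a consonant — surfaces as [ɫ] (rule 4).
/n/ (between /l/ and /e/) fails the environment for rule 1, so it stays [n].
/e/ stays [e].

[zeʒampeʃʃoɫne]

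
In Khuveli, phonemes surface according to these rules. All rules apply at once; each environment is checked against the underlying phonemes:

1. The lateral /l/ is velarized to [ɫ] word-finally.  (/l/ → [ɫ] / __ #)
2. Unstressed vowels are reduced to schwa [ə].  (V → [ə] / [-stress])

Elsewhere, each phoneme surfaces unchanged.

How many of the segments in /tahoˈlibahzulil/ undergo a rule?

Segments that undergo a rule: /a/ → [ə] (rule 2); /o/ → [ə] (rule 2); /a/ → [ə] (rule 2); /u/ → [ə] (rule 2); /i/ → [ə] (rule 2); /l/ → [ɫ] (rule 1).
All other segments surface unchanged.

6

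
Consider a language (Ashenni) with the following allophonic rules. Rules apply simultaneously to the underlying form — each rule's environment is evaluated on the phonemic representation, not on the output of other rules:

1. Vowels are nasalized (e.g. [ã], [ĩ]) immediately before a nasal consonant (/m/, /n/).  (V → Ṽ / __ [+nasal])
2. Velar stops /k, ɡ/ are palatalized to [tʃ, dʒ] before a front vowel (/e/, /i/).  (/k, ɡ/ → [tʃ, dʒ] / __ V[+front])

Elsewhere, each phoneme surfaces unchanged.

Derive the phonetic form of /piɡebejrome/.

[pidʒebejrõme]

/i/ (between /p/ and /ɡ/) fails the environment for rule 1, so it stays [i].
Rule 2 applies to /ɡ/ (between /i/ and /e/: before a front vowel) → [dʒ].
/e/ — between /ɡ/ and /b/; rule 1 does not apply here → [e].
/e/ (between /b/ and /j/) fails the environment for rule 1, so it stays [e].
Rule 1 applies to /o/ (between /r/ and /m/: before a nasal consonant) → [õ].
/e/ — word-final; rule 1 does not apply here → [e].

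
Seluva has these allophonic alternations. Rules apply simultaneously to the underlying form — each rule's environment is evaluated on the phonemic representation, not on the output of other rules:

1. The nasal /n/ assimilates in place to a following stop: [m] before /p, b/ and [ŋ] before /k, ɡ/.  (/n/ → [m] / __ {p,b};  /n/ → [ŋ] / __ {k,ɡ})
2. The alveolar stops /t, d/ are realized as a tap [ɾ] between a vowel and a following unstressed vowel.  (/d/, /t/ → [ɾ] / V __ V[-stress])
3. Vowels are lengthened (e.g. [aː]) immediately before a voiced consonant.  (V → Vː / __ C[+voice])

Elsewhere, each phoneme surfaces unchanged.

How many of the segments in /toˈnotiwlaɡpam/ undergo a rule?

5

Segments that undergo a rule: /o/ → [oː] (rule 3); /t/ → [ɾ] (rule 2); /i/ → [iː] (rule 3); /a/ → [aː] (rule 3); /a/ → [aː] (rule 3).
All other segments surface unchanged.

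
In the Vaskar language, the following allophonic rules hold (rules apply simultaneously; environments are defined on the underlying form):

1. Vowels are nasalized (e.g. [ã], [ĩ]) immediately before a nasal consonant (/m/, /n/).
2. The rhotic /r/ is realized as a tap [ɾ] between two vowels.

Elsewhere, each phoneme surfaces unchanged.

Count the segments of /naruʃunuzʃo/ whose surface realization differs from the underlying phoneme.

Segments that undergo a rule: /r/ → [ɾ] (rule 2); /u/ → [ũ] (rule 1).
All other segments surface unchanged.

2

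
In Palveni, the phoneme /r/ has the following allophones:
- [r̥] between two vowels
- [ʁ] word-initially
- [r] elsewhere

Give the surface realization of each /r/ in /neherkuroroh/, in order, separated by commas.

[r], [r̥], [r̥]

Occurrence 1 (position 5): no conditioning environment matches → elsewhere allophone [r].
Occurrence 2 (position 8): between two vowels → [r̥].
Occurrence 3 (position 10): between two vowels → [r̥].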